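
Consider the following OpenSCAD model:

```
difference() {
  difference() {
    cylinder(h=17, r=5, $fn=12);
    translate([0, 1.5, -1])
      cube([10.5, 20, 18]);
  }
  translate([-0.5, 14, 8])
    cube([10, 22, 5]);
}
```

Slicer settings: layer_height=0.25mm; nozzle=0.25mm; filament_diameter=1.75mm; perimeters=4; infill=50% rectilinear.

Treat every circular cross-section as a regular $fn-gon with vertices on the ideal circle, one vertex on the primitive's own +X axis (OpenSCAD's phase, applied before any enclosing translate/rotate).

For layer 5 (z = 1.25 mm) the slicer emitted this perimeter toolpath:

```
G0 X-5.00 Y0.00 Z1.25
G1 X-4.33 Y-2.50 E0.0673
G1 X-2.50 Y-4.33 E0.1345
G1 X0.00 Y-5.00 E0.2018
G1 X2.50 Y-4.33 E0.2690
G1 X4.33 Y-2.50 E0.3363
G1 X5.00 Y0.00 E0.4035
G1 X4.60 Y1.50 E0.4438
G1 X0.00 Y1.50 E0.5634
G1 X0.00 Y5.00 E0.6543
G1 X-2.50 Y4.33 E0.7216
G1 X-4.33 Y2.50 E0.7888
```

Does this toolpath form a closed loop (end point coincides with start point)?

no

Start point (G0): (-5.00, 0.00). End point (last G1): the path does not return to the start — open.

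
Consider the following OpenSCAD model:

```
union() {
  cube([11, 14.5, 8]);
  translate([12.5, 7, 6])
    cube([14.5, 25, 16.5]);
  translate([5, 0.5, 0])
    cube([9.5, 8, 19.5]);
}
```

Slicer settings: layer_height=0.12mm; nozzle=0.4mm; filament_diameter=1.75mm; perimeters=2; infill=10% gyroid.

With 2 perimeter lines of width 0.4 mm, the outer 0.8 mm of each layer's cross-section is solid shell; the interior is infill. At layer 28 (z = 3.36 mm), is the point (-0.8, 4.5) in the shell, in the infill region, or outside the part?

At z = 3.36 mm: the cube (footprint 11×14.5) is included at this height; the cube at (12.5, 7) is absent (z outside [6, 22.5]); the cube at (5, 0.5) is present — its section is the full 9.5×8 rectangle; Taking the union: the regions partially overlap (shared area 48.00 mm²), so overlapping operands fuse into one piece — 1 connected region. Overall, the cross-section is a single solid region. The nearest boundary edge runs (0.00, 0.00)→(0.00, 14.50); distance from the point to it = 0.80 mm. The point is not inside any of the regions above, so it lies outside the cross-section (0.80 mm from the nearest boundary).

outside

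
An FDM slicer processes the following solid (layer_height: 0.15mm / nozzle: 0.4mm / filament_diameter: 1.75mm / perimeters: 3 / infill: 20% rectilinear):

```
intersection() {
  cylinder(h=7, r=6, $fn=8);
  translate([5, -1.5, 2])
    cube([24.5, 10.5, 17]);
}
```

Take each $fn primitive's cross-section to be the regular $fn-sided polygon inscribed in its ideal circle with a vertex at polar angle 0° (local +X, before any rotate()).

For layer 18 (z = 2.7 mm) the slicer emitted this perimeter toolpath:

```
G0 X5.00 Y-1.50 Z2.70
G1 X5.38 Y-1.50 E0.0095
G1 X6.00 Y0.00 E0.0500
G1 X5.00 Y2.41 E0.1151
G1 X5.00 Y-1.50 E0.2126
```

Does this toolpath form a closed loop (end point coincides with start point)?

yes

Start point (G0): (5.00, -1.50). End point (last G1): the path returns to the start — closed.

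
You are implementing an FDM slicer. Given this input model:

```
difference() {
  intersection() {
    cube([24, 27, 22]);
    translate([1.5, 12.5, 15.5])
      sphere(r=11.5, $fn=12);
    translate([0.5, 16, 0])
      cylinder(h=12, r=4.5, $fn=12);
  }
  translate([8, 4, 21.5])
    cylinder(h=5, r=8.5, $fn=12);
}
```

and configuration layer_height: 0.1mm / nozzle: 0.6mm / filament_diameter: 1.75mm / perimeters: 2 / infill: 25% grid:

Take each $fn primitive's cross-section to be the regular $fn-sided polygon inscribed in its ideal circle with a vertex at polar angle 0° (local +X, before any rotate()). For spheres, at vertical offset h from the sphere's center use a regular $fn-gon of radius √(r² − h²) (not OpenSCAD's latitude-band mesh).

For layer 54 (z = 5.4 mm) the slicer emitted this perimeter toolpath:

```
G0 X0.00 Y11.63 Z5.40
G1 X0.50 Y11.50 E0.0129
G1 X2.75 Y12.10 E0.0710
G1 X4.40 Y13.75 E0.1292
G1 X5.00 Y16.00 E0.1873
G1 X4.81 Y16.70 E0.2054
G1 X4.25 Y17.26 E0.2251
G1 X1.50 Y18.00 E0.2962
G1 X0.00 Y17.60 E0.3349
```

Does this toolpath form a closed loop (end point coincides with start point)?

Start point (G0): (0.00, 11.63). End point (last G1): the path does not return to the start — open.

no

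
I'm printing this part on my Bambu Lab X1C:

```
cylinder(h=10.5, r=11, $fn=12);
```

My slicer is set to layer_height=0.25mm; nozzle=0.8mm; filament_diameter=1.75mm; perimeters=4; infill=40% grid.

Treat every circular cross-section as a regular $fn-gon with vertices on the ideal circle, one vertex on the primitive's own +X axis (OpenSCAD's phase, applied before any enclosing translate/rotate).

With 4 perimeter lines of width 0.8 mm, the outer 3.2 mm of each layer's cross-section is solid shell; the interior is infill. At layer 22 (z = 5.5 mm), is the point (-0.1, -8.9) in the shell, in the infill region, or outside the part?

At z = 5.5 mm: the cylinder: section is a regular 12-gon, circumradius r=11. Overall, the cross-section is a single solid region. The nearest boundary edge runs (-5.50, -9.53)→(-0.00, -11.00); distance from the point to it = 2.00 mm. The point is inside the cross-section, 2.00 mm from the nearest boundary — within the 3.2 mm shell band (4 × 0.8).

shell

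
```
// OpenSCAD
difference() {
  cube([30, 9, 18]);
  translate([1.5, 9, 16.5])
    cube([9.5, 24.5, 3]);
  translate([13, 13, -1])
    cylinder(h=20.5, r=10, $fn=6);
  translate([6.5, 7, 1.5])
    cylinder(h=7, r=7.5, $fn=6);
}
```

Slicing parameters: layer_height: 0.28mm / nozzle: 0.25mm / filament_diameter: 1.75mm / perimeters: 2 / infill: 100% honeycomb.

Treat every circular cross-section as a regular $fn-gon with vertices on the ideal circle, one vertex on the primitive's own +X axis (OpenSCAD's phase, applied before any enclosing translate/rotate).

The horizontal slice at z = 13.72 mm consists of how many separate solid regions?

1

At z = 13.72 mm: the cube (footprint 30×9) is included at this height; the cube at (1.5, 9) does not reach this height (z outside [16.5, 19.5]); the r=10 cylinder at (13, 13) contributes a regular 6-gon of circumradius 10; the cylinder at (6.5, 7) does not reach this height (z outside [1.5, 8.5]); After the difference (first − rest): starting from the 30×9 cube, the r=10 cylinder at (13, 13) partially overlaps it — only the 59.14 mm² overlap (of its 259.81 mm²) is removed, clipping the outline — 1 connected region. The result has 1 disconnected region.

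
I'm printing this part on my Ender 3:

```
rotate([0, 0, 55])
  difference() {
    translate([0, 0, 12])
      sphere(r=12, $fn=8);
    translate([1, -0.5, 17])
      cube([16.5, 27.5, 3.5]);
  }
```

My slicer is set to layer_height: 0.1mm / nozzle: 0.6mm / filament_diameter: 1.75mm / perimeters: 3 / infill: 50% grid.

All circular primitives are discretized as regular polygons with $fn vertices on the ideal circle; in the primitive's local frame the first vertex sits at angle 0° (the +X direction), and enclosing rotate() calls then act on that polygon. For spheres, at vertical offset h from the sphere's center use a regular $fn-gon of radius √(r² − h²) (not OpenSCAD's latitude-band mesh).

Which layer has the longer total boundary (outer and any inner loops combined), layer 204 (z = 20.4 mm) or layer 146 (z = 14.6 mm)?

Layer 204 (z = 20.4): the sphere: section is a regular 8-gon, circumradius = √(r²−h²) = √(12²−8.4²) = 8.570 (perimeter = 2·8·8.570·sin(180°/8) = 52.47 mm); the 16.5×27.5 cube at (1, -0.5) contributes its full rectangle (perimeter 88.00 mm); Taking the first minus the rest: starting from the r=12 sphere, the 16.5×27.5 cube at (1, -0.5) partially overlaps it — only the 47.30 mm² overlap (of its 453.75 mm²) is removed, clipping the outline — boundary = 55.91 mm; (whole slice rotated 55° about Z — lengths, areas and connectivity unchanged). So its perimeter = 55.91 mm. Layer 146 (z = 14.6): the sphere: section is a regular 8-gon, circumradius = √(r²−h²) = √(12²−2.6²) = 11.715 (perimeter = 2·8·11.715·sin(180°/8) = 71.73 mm); the cube at (1, -0.5) is absent (z outside [17, 20.5]); Subtracting the remaining from the first: none of the subtracted shapes is present at this height, so the r=12 sphere is unchanged — boundary = 71.73 mm; (rotated 55° about Z; rotation is an isometry so areas/perimeters/island counts are preserved). So its perimeter = 71.73 mm. Layer 146 is larger (71.73 vs 55.91 mm).

layer 146 (z = 14.6 mm)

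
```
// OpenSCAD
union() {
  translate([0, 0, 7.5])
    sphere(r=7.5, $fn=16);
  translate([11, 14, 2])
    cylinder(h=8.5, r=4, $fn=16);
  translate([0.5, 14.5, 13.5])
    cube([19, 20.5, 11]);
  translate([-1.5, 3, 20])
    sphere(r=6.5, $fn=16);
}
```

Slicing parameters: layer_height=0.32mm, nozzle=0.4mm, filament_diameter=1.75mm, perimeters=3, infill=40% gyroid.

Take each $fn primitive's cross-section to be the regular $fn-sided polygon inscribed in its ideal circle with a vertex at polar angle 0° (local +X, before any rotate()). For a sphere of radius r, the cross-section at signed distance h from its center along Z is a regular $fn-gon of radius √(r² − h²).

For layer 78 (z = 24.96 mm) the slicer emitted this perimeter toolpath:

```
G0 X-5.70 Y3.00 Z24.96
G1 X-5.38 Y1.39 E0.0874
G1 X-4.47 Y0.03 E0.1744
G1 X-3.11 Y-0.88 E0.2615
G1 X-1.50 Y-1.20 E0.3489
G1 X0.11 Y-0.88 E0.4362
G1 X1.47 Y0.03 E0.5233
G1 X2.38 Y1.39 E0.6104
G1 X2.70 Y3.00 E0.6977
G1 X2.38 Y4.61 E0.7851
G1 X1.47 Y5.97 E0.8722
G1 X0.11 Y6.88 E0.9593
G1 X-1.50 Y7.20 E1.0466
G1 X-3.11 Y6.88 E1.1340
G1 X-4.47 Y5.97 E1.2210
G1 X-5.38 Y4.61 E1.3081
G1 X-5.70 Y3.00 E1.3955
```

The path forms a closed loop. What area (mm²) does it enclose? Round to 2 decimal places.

Apply the shoelace formula to the sequence of (X, Y) vertices; enclosed area = 54.02 mm².

54.02 mm²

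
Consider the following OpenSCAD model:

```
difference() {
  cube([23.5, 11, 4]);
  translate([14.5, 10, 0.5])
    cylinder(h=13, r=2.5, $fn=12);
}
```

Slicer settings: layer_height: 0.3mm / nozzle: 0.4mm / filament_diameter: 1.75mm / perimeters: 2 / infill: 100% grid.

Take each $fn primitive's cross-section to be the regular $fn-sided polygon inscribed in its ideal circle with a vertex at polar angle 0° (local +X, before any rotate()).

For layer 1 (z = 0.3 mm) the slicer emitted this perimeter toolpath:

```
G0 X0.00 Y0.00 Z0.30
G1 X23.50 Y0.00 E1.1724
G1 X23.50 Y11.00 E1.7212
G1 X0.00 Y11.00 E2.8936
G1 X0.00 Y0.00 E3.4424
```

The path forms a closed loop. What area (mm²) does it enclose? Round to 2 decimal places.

Apply the shoelace formula to the sequence of (X, Y) vertices; enclosed area = 258.50 mm².

258.50 mm²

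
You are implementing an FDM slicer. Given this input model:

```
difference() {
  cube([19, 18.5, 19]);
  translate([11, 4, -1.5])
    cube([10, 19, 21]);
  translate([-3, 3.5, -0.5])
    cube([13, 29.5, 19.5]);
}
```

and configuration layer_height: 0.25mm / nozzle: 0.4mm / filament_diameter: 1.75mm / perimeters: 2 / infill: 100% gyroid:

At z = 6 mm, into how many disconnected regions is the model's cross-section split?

1

At z = 6 mm: the cube (footprint 19×18.5) is included at this height; the cube at (11, 4) (footprint 10×19) is included at this height; the cube at (-3, 3.5) is present — its section is the full 13×29.5 rectangle; Subtracting the remaining from the first: starting from the 19×18.5 cube, the 10×19 cube at (11, 4) partially overlaps it — only the 116.00 mm² overlap (of its 190.00 mm²) is removed, clipping the outline; the 13×29.5 cube at (-3, 3.5) partially overlaps it — only the 150.00 mm² overlap (of its 383.50 mm²) is removed, clipping the outline — 1 connected region. The result has 1 disconnected region.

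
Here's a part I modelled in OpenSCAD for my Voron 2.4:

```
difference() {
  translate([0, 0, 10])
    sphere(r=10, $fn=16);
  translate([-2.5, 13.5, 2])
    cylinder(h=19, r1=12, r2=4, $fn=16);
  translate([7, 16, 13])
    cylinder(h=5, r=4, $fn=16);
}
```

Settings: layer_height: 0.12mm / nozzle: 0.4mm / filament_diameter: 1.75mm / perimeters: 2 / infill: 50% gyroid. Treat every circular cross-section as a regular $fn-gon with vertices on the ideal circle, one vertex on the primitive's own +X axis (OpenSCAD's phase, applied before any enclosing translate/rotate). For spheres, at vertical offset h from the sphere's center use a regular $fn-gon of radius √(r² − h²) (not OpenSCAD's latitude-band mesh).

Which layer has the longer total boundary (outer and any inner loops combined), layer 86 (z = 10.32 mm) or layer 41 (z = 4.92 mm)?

Layer 86 (z = 10.32): the r=10 sphere slices to a regular 16-gon of circumradius 9.995 (√(r²−h²) with h=0.32 from center) (perimeter = 2·16·9.995·sin(180°/16) = 62.40 mm); the cone at (-2.5, 13.5): at t=0.438 of its height the radius interpolates to r₁+(r₂−r₁)t = 8.497, giving a regular 16-gon of that circumradius (perimeter = 2·16·8.497·sin(180°/16) = 53.04 mm); the cylinder at (7, 16) is not intersected at this z (z outside [13, 18]); Subtracting the remaining from the first: starting from the r=10 sphere, the cone at (-2.5, 13.5) partially overlaps it — only the 37.20 mm² overlap (of its 221.03 mm²) is removed, clipping the outline — boundary = 63.00 mm. So its perimeter = 63.00 mm. Layer 41 (z = 4.92): the r=10 sphere slices to a regular 16-gon of circumradius 8.614 (√(r²−h²) with h=5.08 from center) (perimeter = 2·16·8.614·sin(180°/16) = 53.77 mm); the cone at (-2.5, 13.5): at t=0.154 of its height the radius interpolates to r₁+(r₂−r₁)t = 10.771, giving a regular 16-gon of that circumradius (perimeter = 2·16·10.771·sin(180°/16) = 67.24 mm); the cylinder at (7, 16) is absent (z outside [13, 18]); Taking the first minus the rest: starting from the r=10 sphere, the cone at (-2.5, 13.5) partially overlaps it — only the 49.16 mm² overlap (of its 355.14 mm²) is removed, clipping the outline — boundary = 52.91 mm. So its perimeter = 52.91 mm. Layer 86 is larger (63.00 vs 52.91 mm).

layer 86 (z = 10.32 mm)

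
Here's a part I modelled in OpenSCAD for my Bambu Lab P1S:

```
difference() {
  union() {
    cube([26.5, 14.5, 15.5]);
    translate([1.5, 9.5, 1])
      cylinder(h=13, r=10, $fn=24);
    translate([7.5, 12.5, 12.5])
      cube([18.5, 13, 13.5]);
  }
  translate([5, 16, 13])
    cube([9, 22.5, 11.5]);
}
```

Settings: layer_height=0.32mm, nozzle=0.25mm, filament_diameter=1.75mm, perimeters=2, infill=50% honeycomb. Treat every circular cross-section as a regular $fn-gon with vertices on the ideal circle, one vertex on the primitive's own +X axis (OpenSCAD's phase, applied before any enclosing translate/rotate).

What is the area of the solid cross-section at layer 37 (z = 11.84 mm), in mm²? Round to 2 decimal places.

548.79 mm²

At z = 11.84 mm: the cube is present — its section is the full 26.5×14.5 rectangle (area 384.25 mm²); the r=10 cylinder at (1.5, 9.5) gives a regular 24-gon of circumradius 10 (constant along its height) (area = (24/2)·10.000²·sin(360°/24) = 310.58 mm²); the cube at (7.5, 12.5) is not intersected at this z (z outside [12.5, 26]); Taking the union: the regions partially overlap — summed areas 694.83 mm² minus the doubly-counted overlap 146.04 mm² gives 548.79 mm² — area = 548.79 mm²; the cube at (5, 16) does not reach this height (z outside [13, 24.5]); Subtracting the remaining from the first: none of the subtracted shapes is present at this height, so the result so far is unchanged — area = 548.79 mm². Overall, the cross-section is a single solid region. Net area = 548.79 mm².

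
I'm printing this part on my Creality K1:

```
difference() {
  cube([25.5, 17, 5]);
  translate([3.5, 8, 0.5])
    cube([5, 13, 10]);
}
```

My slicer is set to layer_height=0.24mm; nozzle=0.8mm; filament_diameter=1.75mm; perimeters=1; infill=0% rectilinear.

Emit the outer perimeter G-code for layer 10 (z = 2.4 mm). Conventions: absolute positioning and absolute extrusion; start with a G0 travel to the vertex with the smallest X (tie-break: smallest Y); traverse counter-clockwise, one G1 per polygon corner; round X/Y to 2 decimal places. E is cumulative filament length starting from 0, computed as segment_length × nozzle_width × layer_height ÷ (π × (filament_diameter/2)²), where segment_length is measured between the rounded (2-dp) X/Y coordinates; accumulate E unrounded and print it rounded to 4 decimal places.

G0 X0.00 Y0.00 Z2.40
G1 X25.50 Y0.00 E2.0355
G1 X25.50 Y17.00 E3.3925
G1 X8.50 Y17.00 E4.7495
G1 X8.50 Y8.00 E5.4680
G1 X3.50 Y8.00 E5.8671
G1 X3.50 Y17.00 E6.5855
G1 X0.00 Y17.00 E6.8649
G1 X0.00 Y0.00 E8.2219

At z = 2.4 mm: the cube (footprint 25.5×17) is included at this height; the 5×13 cube at (3.5, 8) contributes its full rectangle; Taking the first minus the rest: starting from the 25.5×17 cube, the 5×13 cube at (3.5, 8) partially overlaps it — only the 45.00 mm² overlap (of its 65.00 mm²) is removed, clipping the outline — 1 connected region. The outline is a single polygon with 8 vertices. Extrusion per mm of travel: 0.8 × 0.24 / (π × 0.875²) = 0.079824. Accumulating E over each segment gives final E = 8.2219.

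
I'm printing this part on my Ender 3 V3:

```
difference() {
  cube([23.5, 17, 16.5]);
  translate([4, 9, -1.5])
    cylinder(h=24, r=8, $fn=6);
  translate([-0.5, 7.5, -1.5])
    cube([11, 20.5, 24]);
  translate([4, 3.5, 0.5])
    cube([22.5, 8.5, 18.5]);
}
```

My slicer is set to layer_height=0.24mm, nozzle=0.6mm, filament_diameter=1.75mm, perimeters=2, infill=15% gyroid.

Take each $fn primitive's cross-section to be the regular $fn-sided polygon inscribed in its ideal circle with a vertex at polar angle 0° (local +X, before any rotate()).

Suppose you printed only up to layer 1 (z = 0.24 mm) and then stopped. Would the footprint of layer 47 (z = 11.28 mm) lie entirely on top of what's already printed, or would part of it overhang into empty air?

Compare the two slices. At z = 0.24: the 23.5×17 cube contributes its full rectangle (area 399.50 mm²); the r=8 cylinder at (4, 9) gives a regular 6-gon of circumradius 8 (constant along its height) (area = (6/2)·8.000²·sin(360°/6) = 166.28 mm²); the cube at (-0.5, 7.5) (footprint 11×20.5) is included at this height (area 225.50 mm²); the cube at (4, 3.5) is not intersected at this z (z outside [0.5, 19]); Taking the first minus the rest: starting from the 23.5×17 cube (399.50 mm²), the r=8 cylinder at (4, 9) partially overlaps it — only the 138.56 mm² overlap (of its 166.28 mm²) is removed, clipping the outline; the 11×20.5 cube at (-0.5, 7.5) partially overlaps it — only the 16.67 mm² overlap (of its 225.50 mm²) is removed, clipping the outline — area = 244.27 mm². At z = 11.28: the cube (footprint 23.5×17) is included at this height (area 399.50 mm²); the cylinder at (4, 9): section is a regular 6-gon, circumradius r=8 (area = (6/2)·8.000²·sin(360°/6) = 166.28 mm²); the cube at (-0.5, 7.5) (footprint 11×20.5) is included at this height (area 225.50 mm²); the cube at (4, 3.5) (footprint 22.5×8.5) is included at this height (area 191.25 mm²); Taking the first minus the rest: starting from the 23.5×17 cube (399.50 mm²), the r=8 cylinder at (4, 9) partially overlaps it — only the 138.56 mm² overlap (of its 166.28 mm²) is removed, clipping the outline; the 11×20.5 cube at (-0.5, 7.5) partially overlaps it — only the 16.67 mm² overlap (of its 225.50 mm²) is removed, clipping the outline; the 22.5×8.5 cube at (4, 3.5) partially overlaps it — only the 109.03 mm² overlap (of its 191.25 mm²) is removed, clipping the outline — area = 135.24 mm². Checking containment: the cross-section at z = 11.28 is a subset of the cross-section at z = 0.24.

entirely on top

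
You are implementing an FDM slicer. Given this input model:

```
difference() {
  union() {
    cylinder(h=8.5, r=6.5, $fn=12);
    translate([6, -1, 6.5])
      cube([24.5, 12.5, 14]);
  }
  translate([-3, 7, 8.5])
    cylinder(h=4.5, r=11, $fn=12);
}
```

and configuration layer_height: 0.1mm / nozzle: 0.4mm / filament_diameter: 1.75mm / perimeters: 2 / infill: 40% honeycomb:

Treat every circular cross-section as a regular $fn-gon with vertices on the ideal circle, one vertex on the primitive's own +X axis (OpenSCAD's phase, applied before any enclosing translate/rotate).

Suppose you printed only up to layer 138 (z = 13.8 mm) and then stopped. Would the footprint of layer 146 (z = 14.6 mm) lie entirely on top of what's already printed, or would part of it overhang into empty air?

entirely on top

Compare the two slices. At z = 13.8: the cylinder is absent (z outside [0, 8.5]); the cube at (6, -1) is present — its section is the full 24.5×12.5 rectangle (area 306.25 mm²); Merging all regions: only the 24.5×12.5 cube at (6, -1) is present, so the union is just that shape — area = 306.25 mm²; the cylinder at (-3, 7) is absent (z outside [8.5, 13]); Subtracting the remaining from the first: none of the subtracted shapes is present at this height, so the result so far is unchanged — area = 306.25 mm². At z = 14.6: the cylinder is absent (z outside [0, 8.5]); the cube at (6, -1) (footprint 24.5×12.5) is included at this height (area 306.25 mm²); Taking the union: only the 24.5×12.5 cube at (6, -1) is present, so the union is just that shape — area = 306.25 mm²; the cylinder at (-3, 7) does not reach this height (z outside [8.5, 13]); After the difference (first − rest): none of the subtracted shapes is present at this height, so the result so far is unchanged — area = 306.25 mm². Checking containment: the cross-section at z = 14.6 is a subset of the cross-section at z = 13.8.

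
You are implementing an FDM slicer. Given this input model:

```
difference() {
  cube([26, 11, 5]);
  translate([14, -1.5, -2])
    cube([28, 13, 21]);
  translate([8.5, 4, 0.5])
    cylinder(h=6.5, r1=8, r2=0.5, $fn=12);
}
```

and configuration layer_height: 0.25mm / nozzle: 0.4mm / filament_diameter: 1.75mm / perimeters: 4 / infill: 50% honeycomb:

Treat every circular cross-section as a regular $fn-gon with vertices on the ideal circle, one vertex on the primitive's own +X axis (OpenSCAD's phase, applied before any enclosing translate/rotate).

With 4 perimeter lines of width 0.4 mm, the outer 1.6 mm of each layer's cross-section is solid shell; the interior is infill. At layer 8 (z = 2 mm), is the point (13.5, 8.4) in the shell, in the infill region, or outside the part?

shell

At z = 2 mm: the 26×11 cube contributes its full rectangle; the cube at (14, -1.5) (footprint 28×13) is included at this height; the cone at (8.5, 4) (r1=8→r2=0.5) has section circumradius 6.269 here — a regular 12-gon; After the difference (first − rest): starting from the 26×11 cube, the 28×13 cube at (14, -1.5) partially overlaps it — only the 132.00 mm² overlap (of its 364.00 mm²) is removed, clipping the outline; the cone at (8.5, 4) partially overlaps it — only the 102.07 mm² overlap (of its 117.91 mm²) is removed, clipping the outline — 2 connected regions. Overall, the cross-section has 2 separate islands. The nearest boundary edge runs (14.00, 11.00)→(14.00, 6.87); distance from the point to it = 0.50 mm. (Shell/infill is judged within the island containing the point — the largest one.) The point is inside the cross-section, 0.50 mm from the nearest boundary — within the 1.6 mm shell band (4 × 0.4).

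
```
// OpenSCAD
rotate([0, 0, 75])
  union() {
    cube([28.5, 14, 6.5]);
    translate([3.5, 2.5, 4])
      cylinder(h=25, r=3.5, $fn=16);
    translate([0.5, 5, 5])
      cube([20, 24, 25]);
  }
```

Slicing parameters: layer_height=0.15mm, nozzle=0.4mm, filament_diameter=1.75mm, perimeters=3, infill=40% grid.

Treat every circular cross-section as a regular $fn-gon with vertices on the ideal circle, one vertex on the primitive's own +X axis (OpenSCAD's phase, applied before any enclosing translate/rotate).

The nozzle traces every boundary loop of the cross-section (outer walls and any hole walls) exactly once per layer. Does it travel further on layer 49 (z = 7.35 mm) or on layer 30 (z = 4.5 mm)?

layer 49 (z = 7.35 mm)

Layer 49 (z = 7.35): the cube does not reach this height (z outside [0, 6.5]); the r=3.5 cylinder at (3.5, 2.5) gives a regular 16-gon of circumradius 3.5 (constant along its height) (perimeter = 2·16·3.500·sin(180°/16) = 21.85 mm); the cube at (0.5, 5) is present — its section is the full 20×24 rectangle (perimeter 88.00 mm); Merging all regions: the regions partially overlap (shared area 3.13 mm²), so the edge portions inside another operand are dropped and the merged outline is re-measured after clipping — boundary = 99.60 mm; (rotated 75° about Z; rotation is an isometry so areas/perimeters/island counts are preserved). So its perimeter = 99.60 mm. Layer 30 (z = 4.5): the cube is present — its section is the full 28.5×14 rectangle (perimeter 85.00 mm); the r=3.5 cylinder at (3.5, 2.5) gives a regular 16-gon of circumradius 3.5 (constant along its height) (perimeter = 2·16·3.500·sin(180°/16) = 21.85 mm); the cube at (0.5, 5) is absent (z outside [5, 30]); Combining (union): the regions partially overlap (shared area 34.38 mm²), so the edge portions inside another operand are dropped and the merged outline is re-measured after clipping — boundary = 85.50 mm; (whole slice rotated 75° about Z — lengths, areas and connectivity unchanged). So its perimeter = 85.50 mm. Layer 49 is larger (99.60 vs 85.50 mm).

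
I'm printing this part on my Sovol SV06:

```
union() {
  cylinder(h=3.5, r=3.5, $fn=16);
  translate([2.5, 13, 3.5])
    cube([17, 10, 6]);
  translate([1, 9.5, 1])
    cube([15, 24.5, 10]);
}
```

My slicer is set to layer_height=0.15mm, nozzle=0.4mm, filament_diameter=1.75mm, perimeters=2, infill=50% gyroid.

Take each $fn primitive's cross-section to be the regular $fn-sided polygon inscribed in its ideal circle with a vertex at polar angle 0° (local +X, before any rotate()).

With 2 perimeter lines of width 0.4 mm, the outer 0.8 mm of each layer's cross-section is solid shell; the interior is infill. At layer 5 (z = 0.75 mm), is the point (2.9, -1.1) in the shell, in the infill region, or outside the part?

At z = 0.75 mm: the r=3.5 cylinder gives a regular 16-gon of circumradius 3.5 (constant along its height); the cube at (2.5, 13) is absent (z outside [3.5, 9.5]); the cube at (1, 9.5) does not reach this height (z outside [1, 11]); Combining (union): only the r=3.5 cylinder is present, so the union is just that shape — 1 connected region. Overall, the cross-section is a single solid region. The nearest boundary edge runs (3.23, -1.34)→(3.50, 0.00); distance from the point to it = 0.37 mm. The point is inside the cross-section, 0.37 mm from the nearest boundary — within the 0.8 mm shell band (2 × 0.4).

shell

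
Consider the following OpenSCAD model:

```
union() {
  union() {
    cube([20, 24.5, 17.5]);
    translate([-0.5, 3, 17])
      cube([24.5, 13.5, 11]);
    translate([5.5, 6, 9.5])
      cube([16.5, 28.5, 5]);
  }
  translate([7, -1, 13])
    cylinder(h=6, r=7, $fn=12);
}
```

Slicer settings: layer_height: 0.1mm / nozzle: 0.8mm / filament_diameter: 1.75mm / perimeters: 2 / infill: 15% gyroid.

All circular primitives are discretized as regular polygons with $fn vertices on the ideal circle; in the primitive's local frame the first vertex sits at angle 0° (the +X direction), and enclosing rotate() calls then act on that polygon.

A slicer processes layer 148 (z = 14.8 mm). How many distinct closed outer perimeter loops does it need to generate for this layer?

1

At z = 14.8 mm: the cube is present — its section is the full 20×24.5 rectangle; the cube at (-0.5, 3) is not intersected at this z (z outside [17, 28]); the cube at (5.5, 6) is absent (z outside [9.5, 14.5]); Merging all regions: only the 20×24.5 cube is present, so the union is just that shape — 1 connected region; the r=7 cylinder at (7, -1) gives a regular 12-gon of circumradius 7 (constant along its height); Combining (union): the regions partially overlap (shared area 59.77 mm²), so overlapping operands fuse into one piece — 1 connected region. The result has 1 disconnected region.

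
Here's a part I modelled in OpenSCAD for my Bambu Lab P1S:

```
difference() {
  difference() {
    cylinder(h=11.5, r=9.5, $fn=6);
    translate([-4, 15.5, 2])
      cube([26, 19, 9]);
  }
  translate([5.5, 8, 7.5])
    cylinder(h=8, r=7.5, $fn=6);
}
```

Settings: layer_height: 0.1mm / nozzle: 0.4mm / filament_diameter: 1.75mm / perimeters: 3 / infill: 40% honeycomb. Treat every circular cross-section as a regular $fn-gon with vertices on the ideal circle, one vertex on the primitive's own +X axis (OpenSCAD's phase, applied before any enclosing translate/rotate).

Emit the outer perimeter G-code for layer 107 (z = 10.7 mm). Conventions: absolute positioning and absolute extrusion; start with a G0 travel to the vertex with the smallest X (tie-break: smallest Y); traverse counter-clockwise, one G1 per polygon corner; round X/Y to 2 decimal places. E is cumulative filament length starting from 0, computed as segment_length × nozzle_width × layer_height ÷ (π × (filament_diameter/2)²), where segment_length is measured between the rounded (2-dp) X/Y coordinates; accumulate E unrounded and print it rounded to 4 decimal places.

G0 X-9.50 Y0.00 Z10.70
G1 X-4.75 Y-8.23 E0.1580
G1 X4.75 Y-8.23 E0.3160
G1 X9.50 Y0.00 E0.4740
G1 X8.63 Y1.50 E0.5029
G1 X1.75 Y1.50 E0.6173
G1 X-2.00 Y8.00 E0.7421
G1 X-1.87 Y8.23 E0.7465
G1 X-4.75 Y8.23 E0.7944
G1 X-9.50 Y0.00 E0.9524

At z = 10.7 mm: the r=9.5 cylinder contributes a regular 6-gon of circumradius 9.5; the 26×19 cube at (-4, 15.5) contributes its full rectangle; Taking the first minus the rest: starting from the r=9.5 cylinder, the 26×19 cube at (-4, 15.5) misses the remaining region (no effect) — 1 connected region; the r=7.5 cylinder at (5.5, 8) contributes a regular 6-gon of circumradius 7.5; Taking the first minus the rest: starting from that combined region, the r=7.5 cylinder at (5.5, 8) partially overlaps it — only the 46.23 mm² overlap (of its 146.14 mm²) is removed, clipping the outline — 1 connected region. The outline is a single polygon with 9 vertices. Extrusion per mm of travel: 0.4 × 0.1 / (π × 0.875²) = 0.016630. Accumulating E over each segment gives final E = 0.9524.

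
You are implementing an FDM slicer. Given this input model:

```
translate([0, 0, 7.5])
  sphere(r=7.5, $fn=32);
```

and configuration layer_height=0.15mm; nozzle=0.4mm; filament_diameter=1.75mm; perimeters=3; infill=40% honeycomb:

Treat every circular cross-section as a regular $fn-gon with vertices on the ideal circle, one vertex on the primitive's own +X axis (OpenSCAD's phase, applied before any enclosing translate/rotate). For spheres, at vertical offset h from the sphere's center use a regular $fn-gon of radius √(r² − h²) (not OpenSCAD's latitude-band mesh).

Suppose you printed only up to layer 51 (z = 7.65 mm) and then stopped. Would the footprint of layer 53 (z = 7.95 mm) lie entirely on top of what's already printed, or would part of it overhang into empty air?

Compare the two slices. At z = 7.65: the r=7.5 sphere slices to a regular 32-gon of circumradius 7.498 (√(r²−h²) with h=0.15 from center) (area = (32/2)·7.498²·sin(360°/32) = 175.51 mm²). At z = 7.95: the r=7.5 sphere contributes a regular 32-gon of circumradius √(7.5²−0.45²) = 7.486 (area = (32/2)·7.486²·sin(360°/32) = 174.95 mm²). Checking containment: the cross-section at z = 7.95 is a subset of the cross-section at z = 7.65.

entirely on top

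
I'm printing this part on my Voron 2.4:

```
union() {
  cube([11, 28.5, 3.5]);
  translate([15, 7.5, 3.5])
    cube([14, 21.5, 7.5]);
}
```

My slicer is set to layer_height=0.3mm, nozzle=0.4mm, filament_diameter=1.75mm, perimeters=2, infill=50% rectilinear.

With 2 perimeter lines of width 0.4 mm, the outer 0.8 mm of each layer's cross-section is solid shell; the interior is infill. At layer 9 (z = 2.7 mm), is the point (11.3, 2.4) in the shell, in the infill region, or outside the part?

At z = 2.7 mm: the cube is present — its section is the full 11×28.5 rectangle; the cube at (15, 7.5) does not reach this height (z outside [3.5, 11]); Taking the union: only the 11×28.5 cube is present, so the union is just that shape — 1 connected region. Overall, the cross-section is a single solid region. The nearest boundary edge runs (11.00, 0.00)→(11.00, 28.50); distance from the point to it = 0.30 mm. The point is not inside any of the regions above, so it lies outside the cross-section (0.30 mm from the nearest boundary).

outside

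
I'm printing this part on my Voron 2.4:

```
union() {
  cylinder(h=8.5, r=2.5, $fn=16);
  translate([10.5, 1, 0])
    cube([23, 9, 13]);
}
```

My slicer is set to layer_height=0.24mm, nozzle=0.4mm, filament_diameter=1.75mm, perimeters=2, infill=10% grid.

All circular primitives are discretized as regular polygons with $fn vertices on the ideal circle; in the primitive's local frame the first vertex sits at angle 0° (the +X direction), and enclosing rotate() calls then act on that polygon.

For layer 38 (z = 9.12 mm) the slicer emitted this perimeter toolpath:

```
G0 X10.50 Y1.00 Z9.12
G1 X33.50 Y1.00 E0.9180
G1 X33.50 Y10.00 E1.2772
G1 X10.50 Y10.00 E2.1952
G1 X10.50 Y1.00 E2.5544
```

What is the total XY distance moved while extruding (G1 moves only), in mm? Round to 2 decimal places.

64.00 mm

Sum the Euclidean lengths of each G1 segment: total = 64.00 mm.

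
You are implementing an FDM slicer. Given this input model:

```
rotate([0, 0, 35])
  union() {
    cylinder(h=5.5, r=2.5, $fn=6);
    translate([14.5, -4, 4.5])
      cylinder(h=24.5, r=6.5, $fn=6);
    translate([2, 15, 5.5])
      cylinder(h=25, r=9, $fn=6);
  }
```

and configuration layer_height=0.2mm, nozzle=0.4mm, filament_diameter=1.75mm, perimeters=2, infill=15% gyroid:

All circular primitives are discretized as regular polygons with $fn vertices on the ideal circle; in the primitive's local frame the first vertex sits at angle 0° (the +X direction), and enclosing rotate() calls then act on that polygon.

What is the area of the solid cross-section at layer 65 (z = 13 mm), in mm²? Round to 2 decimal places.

At z = 13 mm: the cylinder does not reach this height (z outside [0, 5.5]); the r=6.5 cylinder at (14.5, -4) contributes a regular 6-gon of circumradius 6.5 (area = (6/2)·6.500²·sin(360°/6) = 109.77 mm²); the cylinder at (2, 15): section is a regular 6-gon, circumradius r=9 (area = (6/2)·9.000²·sin(360°/6) = 210.44 mm²); Merging all regions: the 2 present regions are separate (no shared area or edge), so areas and boundary lengths simply add and each stays a separate island — area = 320.21 mm²; (whole slice rotated 35° about Z — lengths, areas and connectivity unchanged). Overall, the cross-section has 2 separate islands. Net area = 320.21 mm².

320.21 mm²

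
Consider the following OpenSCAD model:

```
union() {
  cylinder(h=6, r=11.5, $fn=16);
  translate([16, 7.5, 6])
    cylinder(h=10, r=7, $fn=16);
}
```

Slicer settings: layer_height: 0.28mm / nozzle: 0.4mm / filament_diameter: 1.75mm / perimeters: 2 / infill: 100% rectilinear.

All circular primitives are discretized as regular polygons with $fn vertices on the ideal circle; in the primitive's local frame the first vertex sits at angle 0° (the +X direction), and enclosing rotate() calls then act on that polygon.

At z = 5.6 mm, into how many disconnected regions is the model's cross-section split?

1

At z = 5.6 mm: the r=11.5 cylinder gives a regular 16-gon of circumradius 11.5 (constant along its height); the cylinder at (16, 7.5) is not intersected at this z (z outside [6, 16]); Merging all regions: only the r=11.5 cylinder is present, so the union is just that shape — 1 connected region. The result has 1 disconnected region.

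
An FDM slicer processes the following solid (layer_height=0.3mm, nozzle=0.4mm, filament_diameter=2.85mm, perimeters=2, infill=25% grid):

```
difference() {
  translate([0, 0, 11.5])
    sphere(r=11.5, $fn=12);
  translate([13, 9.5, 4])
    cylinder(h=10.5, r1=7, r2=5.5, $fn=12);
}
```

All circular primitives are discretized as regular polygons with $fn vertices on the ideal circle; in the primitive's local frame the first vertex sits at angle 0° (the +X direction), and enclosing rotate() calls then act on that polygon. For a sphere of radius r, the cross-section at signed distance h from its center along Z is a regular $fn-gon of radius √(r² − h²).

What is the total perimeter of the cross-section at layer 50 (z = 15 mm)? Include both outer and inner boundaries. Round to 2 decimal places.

68.05 mm

At z = 15 mm: the sphere: section is a regular 12-gon, circumradius = √(r²−h²) = √(11.5²−3.5²) = 10.954 (perimeter = 2·12·10.954·sin(180°/12) = 68.05 mm); the cone at (13, 9.5) is not intersected at this z (z outside [4, 14.5]); Taking the first minus the rest: none of the subtracted shapes is present at this height, so the r=11.5 sphere is unchanged — boundary = 68.05 mm. Overall, the cross-section is a single solid region. Total boundary length (outer) = 68.05 mm.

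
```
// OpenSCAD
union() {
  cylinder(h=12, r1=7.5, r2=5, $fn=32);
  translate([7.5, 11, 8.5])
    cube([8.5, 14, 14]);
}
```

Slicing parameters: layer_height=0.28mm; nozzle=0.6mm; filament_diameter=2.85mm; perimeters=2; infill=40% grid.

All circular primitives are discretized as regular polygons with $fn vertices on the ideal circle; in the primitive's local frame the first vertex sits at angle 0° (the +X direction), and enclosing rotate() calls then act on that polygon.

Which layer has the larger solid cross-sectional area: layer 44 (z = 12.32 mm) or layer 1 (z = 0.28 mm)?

Layer 44 (z = 12.32): the cone does not reach this height (z outside [0, 12]); the cube at (7.5, 11) (footprint 8.5×14) is included at this height (area 119.00 mm²); Merging all regions: only the 8.5×14 cube at (7.5, 11) is present, so the union is just that shape — area = 119.00 mm². So its area = 119.00 mm². Layer 1 (z = 0.28): the cone contributes a regular 32-gon of circumradius 7.442 (interpolated between r1=7.5 and r2=5 at t=0.023) (area = (32/2)·7.442²·sin(360°/32) = 172.86 mm²); the cube at (7.5, 11) is not intersected at this z (z outside [8.5, 22.5]); Merging all regions: only the cone is present, so the union is just that shape — area = 172.86 mm². So its area = 172.86 mm². Layer 1 is larger (172.86 vs 119.00 mm²).

layer 1 (z = 0.28 mm)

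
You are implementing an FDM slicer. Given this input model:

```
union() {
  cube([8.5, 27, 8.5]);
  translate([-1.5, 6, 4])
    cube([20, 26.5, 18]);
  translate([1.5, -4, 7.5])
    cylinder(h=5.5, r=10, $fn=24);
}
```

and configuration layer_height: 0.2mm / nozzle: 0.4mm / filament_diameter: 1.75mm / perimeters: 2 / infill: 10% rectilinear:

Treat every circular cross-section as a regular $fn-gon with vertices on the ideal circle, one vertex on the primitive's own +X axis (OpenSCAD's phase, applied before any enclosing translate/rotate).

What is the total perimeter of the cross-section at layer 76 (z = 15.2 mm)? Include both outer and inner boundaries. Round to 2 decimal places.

93.00 mm

At z = 15.2 mm: the cube is not intersected at this z (z outside [0, 8.5]); the cube at (-1.5, 6) (footprint 20×26.5) is included at this height (perimeter 93.00 mm); the cylinder at (1.5, -4) is absent (z outside [7.5, 13]); Merging all regions: only the 20×26.5 cube at (-1.5, 6) is present, so the union is just that shape — boundary = 93.00 mm. Overall, the cross-section is a single solid region. Total boundary length (outer) = 93.00 mm.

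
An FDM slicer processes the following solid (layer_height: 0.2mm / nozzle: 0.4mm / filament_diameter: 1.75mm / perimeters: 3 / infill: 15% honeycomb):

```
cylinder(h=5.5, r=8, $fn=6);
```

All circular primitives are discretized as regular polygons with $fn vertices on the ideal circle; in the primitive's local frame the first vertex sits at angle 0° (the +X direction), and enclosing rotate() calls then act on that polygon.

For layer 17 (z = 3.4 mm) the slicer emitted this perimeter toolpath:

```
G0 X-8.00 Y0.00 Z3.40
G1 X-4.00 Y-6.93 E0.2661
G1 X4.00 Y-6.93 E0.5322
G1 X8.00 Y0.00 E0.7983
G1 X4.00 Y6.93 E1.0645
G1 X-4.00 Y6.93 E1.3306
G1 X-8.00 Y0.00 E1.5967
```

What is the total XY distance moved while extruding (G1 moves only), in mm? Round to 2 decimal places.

48.01 mm

Sum the Euclidean lengths of each G1 segment: total = 48.01 mm.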